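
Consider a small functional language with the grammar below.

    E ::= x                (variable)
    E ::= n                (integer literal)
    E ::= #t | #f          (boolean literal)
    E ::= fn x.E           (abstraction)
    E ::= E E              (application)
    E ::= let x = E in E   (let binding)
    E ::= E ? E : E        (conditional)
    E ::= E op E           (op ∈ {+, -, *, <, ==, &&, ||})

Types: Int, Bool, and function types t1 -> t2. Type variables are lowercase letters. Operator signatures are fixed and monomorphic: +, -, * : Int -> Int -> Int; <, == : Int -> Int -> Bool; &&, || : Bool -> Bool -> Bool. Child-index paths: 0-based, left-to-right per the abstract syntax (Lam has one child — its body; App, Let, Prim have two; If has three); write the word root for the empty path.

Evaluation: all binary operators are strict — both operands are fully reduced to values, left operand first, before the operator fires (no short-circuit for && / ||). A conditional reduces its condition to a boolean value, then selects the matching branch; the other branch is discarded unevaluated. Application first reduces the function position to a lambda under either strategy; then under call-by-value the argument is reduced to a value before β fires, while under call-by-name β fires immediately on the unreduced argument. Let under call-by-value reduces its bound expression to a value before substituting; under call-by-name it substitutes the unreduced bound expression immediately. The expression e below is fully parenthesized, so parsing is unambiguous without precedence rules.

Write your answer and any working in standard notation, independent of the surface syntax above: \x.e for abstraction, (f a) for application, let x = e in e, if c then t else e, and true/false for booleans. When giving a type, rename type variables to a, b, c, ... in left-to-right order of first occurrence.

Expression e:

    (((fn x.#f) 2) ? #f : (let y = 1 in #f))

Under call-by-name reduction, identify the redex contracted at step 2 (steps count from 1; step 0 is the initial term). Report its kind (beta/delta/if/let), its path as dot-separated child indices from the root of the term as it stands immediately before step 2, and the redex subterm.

Answer: if at root : (if false then false else (let y = 1 in false))

Working:
step 0: (if ((\x.false) 2) then false else (let y = 1 in false))
step 1: [beta@0] (if false then false else (let y = 1 in false))
step 2: [if@root] (let y = 1 in false)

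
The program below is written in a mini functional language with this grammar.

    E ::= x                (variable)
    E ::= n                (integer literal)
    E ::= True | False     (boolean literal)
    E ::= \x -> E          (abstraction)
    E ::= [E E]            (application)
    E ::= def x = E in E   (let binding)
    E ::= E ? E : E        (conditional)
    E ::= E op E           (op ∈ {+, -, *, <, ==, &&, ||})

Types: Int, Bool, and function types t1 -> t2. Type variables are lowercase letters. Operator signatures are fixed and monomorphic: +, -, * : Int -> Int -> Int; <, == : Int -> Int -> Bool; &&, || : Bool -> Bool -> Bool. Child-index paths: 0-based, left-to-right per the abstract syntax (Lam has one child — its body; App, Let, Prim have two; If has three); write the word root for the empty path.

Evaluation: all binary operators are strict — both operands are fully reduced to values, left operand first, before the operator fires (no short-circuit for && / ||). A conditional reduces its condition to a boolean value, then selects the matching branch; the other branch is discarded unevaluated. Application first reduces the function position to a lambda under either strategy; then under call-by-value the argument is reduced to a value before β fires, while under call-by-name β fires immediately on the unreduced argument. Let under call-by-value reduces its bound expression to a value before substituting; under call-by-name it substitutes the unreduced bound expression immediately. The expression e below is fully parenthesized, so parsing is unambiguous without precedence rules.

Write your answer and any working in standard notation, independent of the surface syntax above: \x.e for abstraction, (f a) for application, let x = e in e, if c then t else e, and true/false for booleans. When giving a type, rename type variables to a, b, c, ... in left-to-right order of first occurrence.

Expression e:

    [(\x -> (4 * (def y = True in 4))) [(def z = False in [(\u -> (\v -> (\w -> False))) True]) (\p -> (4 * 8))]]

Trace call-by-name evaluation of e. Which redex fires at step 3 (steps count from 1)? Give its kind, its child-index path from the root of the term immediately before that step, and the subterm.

Trace:
step 0: ((\x.(4 * (let y = true in 4))) ((let z = false in ((\u.(\v.(\w.false))) true)) (\p.(4 * 8))))
step 1: [beta@root] (4 * (let y = true in 4))
step 2: [let@1] (4 * 4)
step 3: [delta@root] 16

Answer: delta at root : (4 * 4)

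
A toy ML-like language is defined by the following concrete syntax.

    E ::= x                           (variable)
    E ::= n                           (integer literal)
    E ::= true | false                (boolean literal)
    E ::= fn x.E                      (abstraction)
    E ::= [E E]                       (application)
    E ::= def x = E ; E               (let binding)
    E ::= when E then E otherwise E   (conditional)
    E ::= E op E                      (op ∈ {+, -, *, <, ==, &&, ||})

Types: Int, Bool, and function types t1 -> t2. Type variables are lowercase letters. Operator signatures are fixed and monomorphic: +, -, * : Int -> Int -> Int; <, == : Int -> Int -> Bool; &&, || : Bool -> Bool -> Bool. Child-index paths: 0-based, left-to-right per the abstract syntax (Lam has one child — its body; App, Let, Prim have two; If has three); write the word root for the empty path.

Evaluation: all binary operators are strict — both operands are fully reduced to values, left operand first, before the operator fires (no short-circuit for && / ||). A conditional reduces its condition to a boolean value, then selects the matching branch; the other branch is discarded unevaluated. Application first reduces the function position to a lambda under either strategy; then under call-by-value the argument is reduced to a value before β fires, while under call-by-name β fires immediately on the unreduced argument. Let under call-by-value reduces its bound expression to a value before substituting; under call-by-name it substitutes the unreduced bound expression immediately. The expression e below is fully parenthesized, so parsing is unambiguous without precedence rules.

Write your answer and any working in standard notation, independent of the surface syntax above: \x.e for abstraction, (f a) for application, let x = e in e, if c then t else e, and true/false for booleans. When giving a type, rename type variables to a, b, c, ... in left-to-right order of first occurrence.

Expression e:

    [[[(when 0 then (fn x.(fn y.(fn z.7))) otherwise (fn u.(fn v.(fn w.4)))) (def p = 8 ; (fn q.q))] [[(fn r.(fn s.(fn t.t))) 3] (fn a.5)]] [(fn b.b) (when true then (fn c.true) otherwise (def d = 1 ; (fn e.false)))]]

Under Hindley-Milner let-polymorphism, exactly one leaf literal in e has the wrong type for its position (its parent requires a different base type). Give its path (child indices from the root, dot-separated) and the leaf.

Answer: 0.0.0.0 : 0

Trace:
  unify Int ~ Bool
  FAIL: mismatch Int ~ Bool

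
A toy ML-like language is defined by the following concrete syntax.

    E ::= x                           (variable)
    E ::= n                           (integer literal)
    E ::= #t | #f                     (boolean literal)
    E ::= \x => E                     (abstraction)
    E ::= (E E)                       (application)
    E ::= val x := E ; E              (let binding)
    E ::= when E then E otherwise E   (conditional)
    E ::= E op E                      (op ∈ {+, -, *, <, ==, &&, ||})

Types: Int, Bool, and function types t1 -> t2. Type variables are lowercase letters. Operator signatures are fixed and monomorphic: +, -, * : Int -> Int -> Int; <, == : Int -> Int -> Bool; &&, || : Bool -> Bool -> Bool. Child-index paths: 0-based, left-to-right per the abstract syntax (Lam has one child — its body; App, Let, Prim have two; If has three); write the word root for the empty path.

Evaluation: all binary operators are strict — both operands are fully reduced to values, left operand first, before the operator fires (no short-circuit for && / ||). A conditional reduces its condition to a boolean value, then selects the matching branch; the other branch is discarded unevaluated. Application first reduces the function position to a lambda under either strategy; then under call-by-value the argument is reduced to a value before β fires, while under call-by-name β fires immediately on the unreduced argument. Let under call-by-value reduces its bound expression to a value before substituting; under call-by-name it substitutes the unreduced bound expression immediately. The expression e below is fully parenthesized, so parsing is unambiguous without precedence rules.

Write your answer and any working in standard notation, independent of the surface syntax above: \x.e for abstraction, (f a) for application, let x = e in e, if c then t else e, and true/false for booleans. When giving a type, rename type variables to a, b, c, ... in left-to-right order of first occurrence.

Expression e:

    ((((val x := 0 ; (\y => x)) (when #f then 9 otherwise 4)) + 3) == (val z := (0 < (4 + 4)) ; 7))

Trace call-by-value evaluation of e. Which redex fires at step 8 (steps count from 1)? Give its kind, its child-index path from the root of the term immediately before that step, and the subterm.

Answer: delta at root : (3 == 7)

Trace:
step 0: ((((let x = 0 in (\y.x)) (if false then 9 else 4)) + 3) == (let z = (0 < (4 + 4)) in 7))
step 1: [let@0.0.0] ((((\y.0) (if false then 9 else 4)) + 3) == (let z = (0 < (4 + 4)) in 7))
step 2: [if@0.0.1] ((((\y.0) 4) + 3) == (let z = (0 < (4 + 4)) in 7))
step 3: [beta@0.0] ((0 + 3) == (let z = (0 < (4 + 4)) in 7))
step 4: [delta@0] (3 == (let z = (0 < (4 + 4)) in 7))
step 5: [delta@1.0.1] (3 == (let z = (0 < 8) in 7))
step 6: [delta@1.0] (3 == (let z = true in 7))
step 7: [let@1] (3 == 7)
step 8: [delta@root] false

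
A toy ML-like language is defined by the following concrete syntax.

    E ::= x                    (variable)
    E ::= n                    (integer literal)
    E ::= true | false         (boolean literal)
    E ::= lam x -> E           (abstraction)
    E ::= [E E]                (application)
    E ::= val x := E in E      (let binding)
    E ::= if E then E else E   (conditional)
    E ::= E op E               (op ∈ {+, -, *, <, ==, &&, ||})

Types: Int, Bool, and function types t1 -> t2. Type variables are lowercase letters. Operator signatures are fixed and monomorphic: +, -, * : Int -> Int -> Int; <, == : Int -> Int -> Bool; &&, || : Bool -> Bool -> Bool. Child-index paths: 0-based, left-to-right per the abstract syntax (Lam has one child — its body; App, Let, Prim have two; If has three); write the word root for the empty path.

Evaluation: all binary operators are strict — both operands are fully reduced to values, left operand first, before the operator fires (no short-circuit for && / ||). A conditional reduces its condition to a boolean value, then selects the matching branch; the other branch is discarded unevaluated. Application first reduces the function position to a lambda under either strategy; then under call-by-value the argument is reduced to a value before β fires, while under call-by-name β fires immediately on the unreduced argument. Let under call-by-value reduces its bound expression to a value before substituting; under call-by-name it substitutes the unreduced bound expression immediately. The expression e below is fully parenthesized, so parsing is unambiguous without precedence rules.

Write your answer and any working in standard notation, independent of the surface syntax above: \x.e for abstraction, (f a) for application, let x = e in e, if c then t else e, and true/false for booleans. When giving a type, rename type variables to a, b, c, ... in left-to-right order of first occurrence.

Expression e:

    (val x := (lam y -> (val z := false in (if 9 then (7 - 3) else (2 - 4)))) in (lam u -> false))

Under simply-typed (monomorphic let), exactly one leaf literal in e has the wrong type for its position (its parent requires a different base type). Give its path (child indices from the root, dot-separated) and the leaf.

Working:
let z : Bool
  unify Int ~ Bool
  FAIL: mismatch Int ~ Bool

Answer: 0.0.1.0 : 9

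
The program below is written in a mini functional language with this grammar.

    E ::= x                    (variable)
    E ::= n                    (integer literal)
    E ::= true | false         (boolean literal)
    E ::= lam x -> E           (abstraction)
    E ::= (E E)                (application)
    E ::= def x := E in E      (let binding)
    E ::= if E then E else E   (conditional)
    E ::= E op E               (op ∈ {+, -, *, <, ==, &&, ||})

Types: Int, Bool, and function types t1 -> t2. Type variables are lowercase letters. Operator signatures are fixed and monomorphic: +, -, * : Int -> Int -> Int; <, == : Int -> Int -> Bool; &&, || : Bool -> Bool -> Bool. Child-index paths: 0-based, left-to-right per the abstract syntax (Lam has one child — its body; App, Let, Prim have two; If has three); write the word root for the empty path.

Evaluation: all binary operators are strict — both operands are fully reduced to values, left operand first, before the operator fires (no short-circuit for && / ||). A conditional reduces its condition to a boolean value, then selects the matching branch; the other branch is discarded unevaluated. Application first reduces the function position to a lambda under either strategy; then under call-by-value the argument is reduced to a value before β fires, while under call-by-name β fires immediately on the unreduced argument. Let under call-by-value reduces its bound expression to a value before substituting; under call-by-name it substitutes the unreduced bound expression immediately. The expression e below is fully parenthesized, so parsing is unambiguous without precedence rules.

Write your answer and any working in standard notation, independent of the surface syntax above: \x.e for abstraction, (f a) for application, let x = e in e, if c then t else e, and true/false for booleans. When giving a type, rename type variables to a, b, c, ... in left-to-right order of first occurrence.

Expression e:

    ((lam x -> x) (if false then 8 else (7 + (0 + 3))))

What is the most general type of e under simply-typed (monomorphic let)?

Derivation:
x : a
\x._ : a -> a
  unify Bool ~ Bool
  unify Int ~ Int
  unify Int ~ Int
  unify Int ~ Int
  unify Int ~ Int
  unify Int ~ Int
  unify a -> a ~ Int -> b
  unify a ~ Int
  unify Int ~ b
_ _ : Int

Answer: Int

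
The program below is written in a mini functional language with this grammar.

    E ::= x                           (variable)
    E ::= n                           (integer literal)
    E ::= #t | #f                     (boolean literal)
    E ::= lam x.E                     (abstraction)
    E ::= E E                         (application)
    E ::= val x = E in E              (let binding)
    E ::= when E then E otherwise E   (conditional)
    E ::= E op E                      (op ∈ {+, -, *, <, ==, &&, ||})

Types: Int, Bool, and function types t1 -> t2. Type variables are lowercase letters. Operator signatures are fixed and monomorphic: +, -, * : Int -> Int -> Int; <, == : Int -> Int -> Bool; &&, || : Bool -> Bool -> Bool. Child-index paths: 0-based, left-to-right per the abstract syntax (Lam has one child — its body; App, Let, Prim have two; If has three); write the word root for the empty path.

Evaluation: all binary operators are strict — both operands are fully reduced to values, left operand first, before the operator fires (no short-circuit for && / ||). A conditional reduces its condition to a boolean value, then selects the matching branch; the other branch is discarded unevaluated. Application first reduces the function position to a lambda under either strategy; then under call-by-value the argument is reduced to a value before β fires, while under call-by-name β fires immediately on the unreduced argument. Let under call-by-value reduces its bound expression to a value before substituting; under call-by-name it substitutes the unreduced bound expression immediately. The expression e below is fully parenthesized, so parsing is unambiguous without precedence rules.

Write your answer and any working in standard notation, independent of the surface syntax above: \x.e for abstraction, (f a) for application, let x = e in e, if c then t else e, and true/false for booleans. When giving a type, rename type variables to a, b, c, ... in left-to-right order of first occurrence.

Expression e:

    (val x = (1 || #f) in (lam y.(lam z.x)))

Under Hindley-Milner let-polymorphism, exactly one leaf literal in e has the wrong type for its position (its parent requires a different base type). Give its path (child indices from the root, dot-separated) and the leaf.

Answer: 0.0 : 1

Trace:
  unify Int ~ Bool
  FAIL: mismatch Int ~ Bool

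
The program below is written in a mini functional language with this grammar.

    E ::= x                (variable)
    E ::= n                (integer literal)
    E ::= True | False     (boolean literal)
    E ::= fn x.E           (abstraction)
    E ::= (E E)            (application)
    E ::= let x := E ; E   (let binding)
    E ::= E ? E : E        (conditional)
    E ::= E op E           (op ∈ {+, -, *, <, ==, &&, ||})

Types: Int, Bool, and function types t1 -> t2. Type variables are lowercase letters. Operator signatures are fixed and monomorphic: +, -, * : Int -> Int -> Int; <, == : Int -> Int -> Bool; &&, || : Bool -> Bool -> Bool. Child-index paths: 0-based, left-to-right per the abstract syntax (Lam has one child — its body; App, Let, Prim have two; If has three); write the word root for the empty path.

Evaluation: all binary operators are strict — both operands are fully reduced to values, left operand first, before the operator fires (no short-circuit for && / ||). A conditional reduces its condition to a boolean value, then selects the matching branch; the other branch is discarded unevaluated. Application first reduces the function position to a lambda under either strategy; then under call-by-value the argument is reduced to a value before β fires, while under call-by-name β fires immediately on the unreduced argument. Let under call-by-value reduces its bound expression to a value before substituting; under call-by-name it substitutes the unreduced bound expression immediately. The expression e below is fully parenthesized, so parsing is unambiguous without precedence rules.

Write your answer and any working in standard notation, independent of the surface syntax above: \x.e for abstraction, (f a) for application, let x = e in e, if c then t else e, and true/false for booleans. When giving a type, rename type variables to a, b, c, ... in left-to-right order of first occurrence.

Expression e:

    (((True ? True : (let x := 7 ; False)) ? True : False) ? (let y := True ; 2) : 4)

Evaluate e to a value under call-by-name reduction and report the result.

Answer: 2

Derivation:
step 0: (if (if (if true then true else (let x = 7 in false)) then true else false) then (let y = true in 2) else 4)
step 1: [if@0.0] (if (if true then true else false) then (let y = true in 2) else 4)
step 2: [if@0] (if true then (let y = true in 2) else 4)
step 3: [if@root] (let y = true in 2)
step 4: [let@root] 2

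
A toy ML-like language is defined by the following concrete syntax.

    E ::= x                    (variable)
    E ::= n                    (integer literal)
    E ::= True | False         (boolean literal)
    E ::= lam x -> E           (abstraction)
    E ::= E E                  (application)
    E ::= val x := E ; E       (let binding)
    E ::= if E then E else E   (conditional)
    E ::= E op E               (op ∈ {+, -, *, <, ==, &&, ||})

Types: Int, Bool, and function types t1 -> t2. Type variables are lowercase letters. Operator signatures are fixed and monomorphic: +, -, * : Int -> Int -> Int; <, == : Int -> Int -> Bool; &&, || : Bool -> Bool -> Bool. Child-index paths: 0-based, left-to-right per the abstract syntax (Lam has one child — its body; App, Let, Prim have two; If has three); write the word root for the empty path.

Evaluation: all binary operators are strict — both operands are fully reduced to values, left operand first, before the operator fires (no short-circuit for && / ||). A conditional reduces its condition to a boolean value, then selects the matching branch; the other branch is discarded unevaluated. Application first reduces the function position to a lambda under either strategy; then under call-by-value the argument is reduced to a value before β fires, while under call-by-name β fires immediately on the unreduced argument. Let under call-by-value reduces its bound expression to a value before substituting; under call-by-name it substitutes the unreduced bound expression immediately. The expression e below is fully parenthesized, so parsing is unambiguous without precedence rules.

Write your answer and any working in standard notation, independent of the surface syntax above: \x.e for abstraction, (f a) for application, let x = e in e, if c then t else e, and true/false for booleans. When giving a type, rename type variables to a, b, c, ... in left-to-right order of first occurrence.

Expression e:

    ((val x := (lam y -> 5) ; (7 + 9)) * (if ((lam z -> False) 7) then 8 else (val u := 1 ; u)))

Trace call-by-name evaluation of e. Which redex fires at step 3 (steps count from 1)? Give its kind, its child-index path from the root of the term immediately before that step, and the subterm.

Working:
step 0: ((let x = (\y.5) in (7 + 9)) * (if ((\z.false) 7) then 8 else (let u = 1 in u)))
step 1: [let@0] ((7 + 9) * (if ((\z.false) 7) then 8 else (let u = 1 in u)))
step 2: [delta@0] (16 * (if ((\z.false) 7) then 8 else (let u = 1 in u)))
step 3: [beta@1.0] (16 * (if false then 8 else (let u = 1 in u)))

Answer: beta at 1.0 : ((\z.false) 7)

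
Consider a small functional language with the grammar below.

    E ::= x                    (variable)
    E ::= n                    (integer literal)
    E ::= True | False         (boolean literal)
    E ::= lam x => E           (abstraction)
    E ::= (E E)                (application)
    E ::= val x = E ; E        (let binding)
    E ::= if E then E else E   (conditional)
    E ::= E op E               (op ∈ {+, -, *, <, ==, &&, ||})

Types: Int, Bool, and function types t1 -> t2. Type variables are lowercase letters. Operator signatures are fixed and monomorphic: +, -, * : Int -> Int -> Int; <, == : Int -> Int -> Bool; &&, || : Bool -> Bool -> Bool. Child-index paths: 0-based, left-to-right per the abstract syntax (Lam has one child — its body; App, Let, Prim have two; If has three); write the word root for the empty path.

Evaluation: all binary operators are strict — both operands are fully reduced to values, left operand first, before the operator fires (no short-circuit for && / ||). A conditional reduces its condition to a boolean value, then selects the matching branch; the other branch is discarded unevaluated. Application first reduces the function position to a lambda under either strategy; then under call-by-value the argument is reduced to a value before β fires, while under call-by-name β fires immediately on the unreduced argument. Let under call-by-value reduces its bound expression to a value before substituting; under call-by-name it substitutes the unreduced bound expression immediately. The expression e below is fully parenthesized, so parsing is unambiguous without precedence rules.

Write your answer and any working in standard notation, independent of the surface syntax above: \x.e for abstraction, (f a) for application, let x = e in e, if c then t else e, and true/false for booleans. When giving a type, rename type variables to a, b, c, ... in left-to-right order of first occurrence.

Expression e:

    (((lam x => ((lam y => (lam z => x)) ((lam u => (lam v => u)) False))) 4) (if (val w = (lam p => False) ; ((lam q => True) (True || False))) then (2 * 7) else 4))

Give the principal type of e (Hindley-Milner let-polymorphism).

Answer: Int

Trace:
x : a
\z._ : c -> a
\y._ : b -> c -> a
u : d
\v._ : e -> d
\u._ : d -> e -> d
  unify d -> e -> d ~ Bool -> f
  unify d ~ Bool
  unify e -> Bool ~ f
_ _ : e -> Bool
  unify b -> c -> a ~ (e -> Bool) -> g
  unify b ~ e -> Bool
  unify c -> a ~ g
_ _ : c -> a
\x._ : a -> c -> a
  unify a -> c -> a ~ Int -> h
  unify a ~ Int
  unify c -> Int ~ h
_ _ : c -> Int
\p._ : i -> Bool
let w : forall. i -> Bool
\q._ : j -> Bool
  unify Bool ~ Bool
  unify Bool ~ Bool
  unify j -> Bool ~ Bool -> k
  unify j ~ Bool
  unify Bool ~ k
_ _ : Bool
  unify Bool ~ Bool
  unify Int ~ Int
  unify Int ~ Int
  unify Int ~ Int
  unify c -> Int ~ Int -> l
  unify c ~ Int
  unify Int ~ l
_ _ : Int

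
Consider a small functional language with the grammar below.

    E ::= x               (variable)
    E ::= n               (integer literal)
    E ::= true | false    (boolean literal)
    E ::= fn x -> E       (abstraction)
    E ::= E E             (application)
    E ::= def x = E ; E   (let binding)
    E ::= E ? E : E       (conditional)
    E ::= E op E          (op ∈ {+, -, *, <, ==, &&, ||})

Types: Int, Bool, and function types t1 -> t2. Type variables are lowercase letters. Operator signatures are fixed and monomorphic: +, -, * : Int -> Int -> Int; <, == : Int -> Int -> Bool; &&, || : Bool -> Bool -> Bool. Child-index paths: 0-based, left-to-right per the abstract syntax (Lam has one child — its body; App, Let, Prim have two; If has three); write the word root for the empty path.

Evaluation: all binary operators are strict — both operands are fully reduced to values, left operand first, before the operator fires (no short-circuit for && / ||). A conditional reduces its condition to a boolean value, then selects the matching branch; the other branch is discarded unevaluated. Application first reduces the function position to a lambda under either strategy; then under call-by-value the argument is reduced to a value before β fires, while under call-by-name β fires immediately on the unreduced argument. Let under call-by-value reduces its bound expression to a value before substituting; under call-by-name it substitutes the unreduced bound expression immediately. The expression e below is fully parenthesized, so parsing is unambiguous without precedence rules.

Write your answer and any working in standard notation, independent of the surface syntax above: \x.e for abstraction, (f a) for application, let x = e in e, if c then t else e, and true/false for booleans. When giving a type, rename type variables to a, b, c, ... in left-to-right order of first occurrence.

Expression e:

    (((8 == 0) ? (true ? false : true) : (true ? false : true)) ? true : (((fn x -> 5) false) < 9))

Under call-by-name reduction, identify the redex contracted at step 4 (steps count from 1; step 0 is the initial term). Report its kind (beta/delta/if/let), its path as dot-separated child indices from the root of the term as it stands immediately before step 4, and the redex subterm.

Answer: if at root : (if false then true else (((\x.5) false) < 9))

Working:
step 0: (if (if (8 == 0) then (if true then false else true) else (if true then false else true)) then true else (((\x.5) false) < 9))
step 1: [delta@0.0] (if (if false then (if true then false else true) else (if true then false else true)) then true else (((\x.5) false) < 9))
step 2: [if@0] (if (if true then false else true) then true else (((\x.5) false) < 9))
step 3: [if@0] (if false then true else (((\x.5) false) < 9))
step 4: [if@root] (((\x.5) false) < 9)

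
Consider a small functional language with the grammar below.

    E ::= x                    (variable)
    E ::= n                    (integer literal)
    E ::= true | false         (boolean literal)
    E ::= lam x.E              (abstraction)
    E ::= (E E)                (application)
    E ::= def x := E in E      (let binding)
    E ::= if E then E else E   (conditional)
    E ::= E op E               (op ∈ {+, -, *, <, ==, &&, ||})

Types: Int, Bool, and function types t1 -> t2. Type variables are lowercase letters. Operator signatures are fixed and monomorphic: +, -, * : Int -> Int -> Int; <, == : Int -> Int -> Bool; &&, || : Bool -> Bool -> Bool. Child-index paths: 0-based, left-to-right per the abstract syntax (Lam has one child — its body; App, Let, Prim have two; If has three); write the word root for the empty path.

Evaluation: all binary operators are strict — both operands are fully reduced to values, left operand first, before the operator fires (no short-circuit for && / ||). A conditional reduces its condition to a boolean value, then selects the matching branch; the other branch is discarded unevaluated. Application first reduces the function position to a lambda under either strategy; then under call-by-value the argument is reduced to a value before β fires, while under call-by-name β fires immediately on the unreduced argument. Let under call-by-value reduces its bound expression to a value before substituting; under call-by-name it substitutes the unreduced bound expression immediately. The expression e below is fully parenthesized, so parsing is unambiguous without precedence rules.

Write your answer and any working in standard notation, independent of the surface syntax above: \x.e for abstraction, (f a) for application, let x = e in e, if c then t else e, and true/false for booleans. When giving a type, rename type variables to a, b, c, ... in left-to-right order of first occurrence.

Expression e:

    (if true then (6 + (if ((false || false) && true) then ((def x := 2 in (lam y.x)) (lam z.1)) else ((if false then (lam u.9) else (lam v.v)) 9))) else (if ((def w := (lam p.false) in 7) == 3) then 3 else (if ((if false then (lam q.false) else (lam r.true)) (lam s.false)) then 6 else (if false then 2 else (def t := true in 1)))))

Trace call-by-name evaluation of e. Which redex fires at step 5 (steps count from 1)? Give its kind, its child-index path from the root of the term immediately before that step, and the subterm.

Working:
step 0: (if true then (6 + (if ((false || false) && true) then ((let x = 2 in (\y.x)) (\z.1)) else ((if false then (\u.9) else (\v.v)) 9))) else (if ((let w = (\p.false) in 7) == 3) then 3 else (if ((if false then (\q.false) else (\r.true)) (\s.false)) then 6 else (if false then 2 else (let t = true in 1)))))
step 1: [if@root] (6 + (if ((false || false) && true) then ((let x = 2 in (\y.x)) (\z.1)) else ((if false then (\u.9) else (\v.v)) 9)))
step 2: [delta@1.0.0] (6 + (if (false && true) then ((let x = 2 in (\y.x)) (\z.1)) else ((if false then (\u.9) else (\v.v)) 9)))
step 3: [delta@1.0] (6 + (if false then ((let x = 2 in (\y.x)) (\z.1)) else ((if false then (\u.9) else (\v.v)) 9)))
step 4: [if@1] (6 + ((if false then (\u.9) else (\v.v)) 9))
step 5: [if@1.0] (6 + ((\v.v) 9))

Answer: if at 1.0 : (if false then (\u.9) else (\v.v))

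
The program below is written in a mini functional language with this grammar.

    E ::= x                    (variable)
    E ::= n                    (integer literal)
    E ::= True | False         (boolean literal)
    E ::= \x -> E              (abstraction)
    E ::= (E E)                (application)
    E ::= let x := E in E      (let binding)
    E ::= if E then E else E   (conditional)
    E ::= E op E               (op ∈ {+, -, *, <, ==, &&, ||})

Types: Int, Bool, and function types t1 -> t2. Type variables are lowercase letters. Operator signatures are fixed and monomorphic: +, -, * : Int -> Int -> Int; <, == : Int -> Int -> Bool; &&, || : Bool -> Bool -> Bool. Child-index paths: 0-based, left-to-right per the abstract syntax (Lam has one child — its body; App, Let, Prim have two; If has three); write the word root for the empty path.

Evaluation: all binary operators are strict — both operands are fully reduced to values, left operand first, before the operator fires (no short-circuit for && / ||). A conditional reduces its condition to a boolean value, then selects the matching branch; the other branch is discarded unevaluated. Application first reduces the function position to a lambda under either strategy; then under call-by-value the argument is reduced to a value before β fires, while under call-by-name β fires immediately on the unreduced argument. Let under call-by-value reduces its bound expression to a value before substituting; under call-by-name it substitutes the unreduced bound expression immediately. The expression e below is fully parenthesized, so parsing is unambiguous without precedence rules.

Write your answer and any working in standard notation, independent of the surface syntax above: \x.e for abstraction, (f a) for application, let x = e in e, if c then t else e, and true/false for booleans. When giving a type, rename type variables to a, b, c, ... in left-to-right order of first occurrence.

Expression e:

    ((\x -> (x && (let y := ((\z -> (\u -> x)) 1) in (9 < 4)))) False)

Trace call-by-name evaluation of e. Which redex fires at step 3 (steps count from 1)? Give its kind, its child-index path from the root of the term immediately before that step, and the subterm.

Answer: delta at 1 : (9 < 4)

Working:
step 0: ((\x.(x && (let y = ((\z.(\u.x)) 1) in (9 < 4)))) false)
step 1: [beta@root] (false && (let y = ((\z.(\u.false)) 1) in (9 < 4)))
step 2: [let@1] (false && (9 < 4))
step 3: [delta@1] (false && false)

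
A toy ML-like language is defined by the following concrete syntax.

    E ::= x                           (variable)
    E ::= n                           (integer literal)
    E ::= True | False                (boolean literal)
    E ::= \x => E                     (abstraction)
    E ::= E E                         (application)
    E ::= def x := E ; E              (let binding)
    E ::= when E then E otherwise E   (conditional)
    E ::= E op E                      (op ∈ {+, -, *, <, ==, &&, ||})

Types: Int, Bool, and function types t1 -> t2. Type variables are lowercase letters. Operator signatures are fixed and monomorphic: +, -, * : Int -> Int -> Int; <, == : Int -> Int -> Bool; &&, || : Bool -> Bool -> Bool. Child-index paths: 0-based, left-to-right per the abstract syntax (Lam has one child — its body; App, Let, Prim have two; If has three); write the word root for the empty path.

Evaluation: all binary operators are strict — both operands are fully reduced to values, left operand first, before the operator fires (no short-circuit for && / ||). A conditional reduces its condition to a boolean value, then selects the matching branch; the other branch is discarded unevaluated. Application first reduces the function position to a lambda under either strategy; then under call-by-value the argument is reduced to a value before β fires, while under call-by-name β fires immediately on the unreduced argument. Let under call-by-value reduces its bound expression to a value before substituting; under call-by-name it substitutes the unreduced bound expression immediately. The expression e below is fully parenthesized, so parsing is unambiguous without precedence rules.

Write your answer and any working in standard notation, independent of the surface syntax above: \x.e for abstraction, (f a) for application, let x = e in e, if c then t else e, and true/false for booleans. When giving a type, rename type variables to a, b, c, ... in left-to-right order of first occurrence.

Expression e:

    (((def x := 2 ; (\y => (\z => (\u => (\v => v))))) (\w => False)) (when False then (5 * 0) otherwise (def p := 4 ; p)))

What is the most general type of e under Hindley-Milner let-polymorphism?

Trace:
let x : Int
v : d
\v._ : d -> d
\u._ : c -> d -> d
\z._ : b -> c -> d -> d
\y._ : a -> b -> c -> d -> d
\w._ : e -> Bool
  unify a -> b -> c -> d -> d ~ (e -> Bool) -> f
  unify a ~ e -> Bool
  unify b -> c -> d -> d ~ f
_ _ : b -> c -> d -> d
  unify Bool ~ Bool
  unify Int ~ Int
  unify Int ~ Int
let p : Int
p : Int
  unify Int ~ Int
  unify b -> c -> d -> d ~ Int -> g
  unify b ~ Int
  unify c -> d -> d ~ g
_ _ : c -> d -> d

Answer: a -> b -> b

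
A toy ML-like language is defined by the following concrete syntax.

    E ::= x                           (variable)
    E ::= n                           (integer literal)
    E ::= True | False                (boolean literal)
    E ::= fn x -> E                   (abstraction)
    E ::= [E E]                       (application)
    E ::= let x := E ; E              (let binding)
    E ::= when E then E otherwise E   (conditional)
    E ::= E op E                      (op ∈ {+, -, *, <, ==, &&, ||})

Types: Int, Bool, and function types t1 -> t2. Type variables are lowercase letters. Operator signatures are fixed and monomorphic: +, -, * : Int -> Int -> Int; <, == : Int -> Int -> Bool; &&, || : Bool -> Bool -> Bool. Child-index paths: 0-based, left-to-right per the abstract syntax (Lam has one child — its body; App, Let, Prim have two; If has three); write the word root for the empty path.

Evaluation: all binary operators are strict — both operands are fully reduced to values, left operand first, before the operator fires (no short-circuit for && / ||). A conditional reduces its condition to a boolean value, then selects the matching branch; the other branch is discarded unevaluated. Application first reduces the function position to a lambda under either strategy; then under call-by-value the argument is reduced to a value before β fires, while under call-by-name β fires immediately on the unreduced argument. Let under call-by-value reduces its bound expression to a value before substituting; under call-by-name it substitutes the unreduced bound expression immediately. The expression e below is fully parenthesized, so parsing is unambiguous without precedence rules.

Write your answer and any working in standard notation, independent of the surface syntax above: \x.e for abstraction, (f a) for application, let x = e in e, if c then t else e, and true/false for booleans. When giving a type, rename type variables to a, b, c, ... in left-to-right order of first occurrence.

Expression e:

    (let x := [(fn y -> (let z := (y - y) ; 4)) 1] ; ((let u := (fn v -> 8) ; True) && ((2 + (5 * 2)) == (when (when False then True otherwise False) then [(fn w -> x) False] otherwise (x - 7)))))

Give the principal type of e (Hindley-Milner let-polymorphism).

Answer: Bool

Working:
y : a
  unify a ~ Int
y : Int
  unify Int ~ Int
let z : Int
\y._ : Int -> Int
  unify Int -> Int ~ Int -> b
  unify Int ~ Int
  unify Int ~ b
_ _ : Int
let x : Int
\v._ : c -> Int
let u : forall. c -> Int
  unify Bool ~ Bool
  unify Int ~ Int
  unify Int ~ Int
  unify Int ~ Int
  unify Int ~ Int
  unify Int ~ Int
  unify Bool ~ Bool
  unify Bool ~ Bool
  unify Bool ~ Bool
x : Int
\w._ : d -> Int
  unify d -> Int ~ Bool -> e
  unify d ~ Bool
  unify Int ~ e
_ _ : Int
x : Int
  unify Int ~ Int
  unify Int ~ Int
  unify Int ~ Int
  unify Int ~ Int
  unify Bool ~ Bool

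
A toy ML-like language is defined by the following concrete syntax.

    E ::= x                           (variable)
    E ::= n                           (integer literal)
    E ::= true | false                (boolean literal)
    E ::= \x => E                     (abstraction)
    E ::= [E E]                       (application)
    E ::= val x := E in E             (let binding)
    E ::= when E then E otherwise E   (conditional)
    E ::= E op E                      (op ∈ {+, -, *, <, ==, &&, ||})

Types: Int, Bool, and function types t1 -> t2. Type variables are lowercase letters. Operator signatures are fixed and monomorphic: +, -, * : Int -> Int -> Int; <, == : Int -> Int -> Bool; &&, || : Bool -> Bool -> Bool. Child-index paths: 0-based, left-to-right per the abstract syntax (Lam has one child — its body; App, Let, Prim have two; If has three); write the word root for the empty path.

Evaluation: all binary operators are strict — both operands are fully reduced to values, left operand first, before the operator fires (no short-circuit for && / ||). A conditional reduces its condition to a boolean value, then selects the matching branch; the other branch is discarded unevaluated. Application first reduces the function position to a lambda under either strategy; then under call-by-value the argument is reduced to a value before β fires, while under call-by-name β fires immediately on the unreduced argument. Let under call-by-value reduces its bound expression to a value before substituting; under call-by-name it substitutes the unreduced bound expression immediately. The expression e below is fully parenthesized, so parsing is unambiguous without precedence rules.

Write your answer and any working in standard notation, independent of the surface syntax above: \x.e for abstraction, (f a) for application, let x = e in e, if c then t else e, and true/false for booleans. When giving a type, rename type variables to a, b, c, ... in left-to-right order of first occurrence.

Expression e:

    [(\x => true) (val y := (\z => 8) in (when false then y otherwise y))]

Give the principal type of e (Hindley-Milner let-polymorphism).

Trace:
\x._ : a -> Bool
\z._ : b -> Int
let y : forall. b -> Int
  unify Bool ~ Bool
y : c -> Int
y : d -> Int
  unify c -> Int ~ d -> Int
  unify c ~ d
  unify Int ~ Int
  unify a -> Bool ~ (d -> Int) -> e
  unify a ~ d -> Int
  unify Bool ~ e
_ _ : Bool

Answer: Bool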